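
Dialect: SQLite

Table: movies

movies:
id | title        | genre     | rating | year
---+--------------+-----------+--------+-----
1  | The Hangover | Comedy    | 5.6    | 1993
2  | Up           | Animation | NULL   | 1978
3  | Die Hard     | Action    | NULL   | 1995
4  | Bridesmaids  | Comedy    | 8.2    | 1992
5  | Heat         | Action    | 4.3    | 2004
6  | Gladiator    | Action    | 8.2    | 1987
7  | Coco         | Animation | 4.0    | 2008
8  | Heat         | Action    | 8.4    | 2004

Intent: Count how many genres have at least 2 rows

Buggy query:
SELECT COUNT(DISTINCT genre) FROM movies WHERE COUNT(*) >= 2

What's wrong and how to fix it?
Bug: WHERE filters individual rows, not groups, so a group-level COUNT is invalid there

Fix: Use a subquery that GROUPs and filters with HAVING, then count its rows

Corrected query:
SELECT COUNT(*) FROM (SELECT genre FROM movies GROUP BY genre HAVING COUNT(*) >= 2)

Result:
COUNT(*)
--------
3       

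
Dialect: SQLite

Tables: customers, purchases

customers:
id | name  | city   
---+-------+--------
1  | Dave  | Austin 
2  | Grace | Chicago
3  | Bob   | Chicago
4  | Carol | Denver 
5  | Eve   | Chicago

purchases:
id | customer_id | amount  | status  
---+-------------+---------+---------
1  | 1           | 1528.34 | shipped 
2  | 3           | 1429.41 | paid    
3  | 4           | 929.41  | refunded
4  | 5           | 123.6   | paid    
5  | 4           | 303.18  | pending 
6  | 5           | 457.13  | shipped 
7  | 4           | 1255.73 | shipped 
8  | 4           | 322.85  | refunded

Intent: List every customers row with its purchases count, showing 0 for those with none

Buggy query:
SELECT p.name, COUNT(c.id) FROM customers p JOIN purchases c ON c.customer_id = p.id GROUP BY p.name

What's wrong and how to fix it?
Bug: An inner join excludes parents with zero children

Fix: Use LEFT JOIN so parents without children still appear (COUNT(c.id) gives 0)

Corrected query:
SELECT p.name, COUNT(c.id) FROM customers p LEFT JOIN purchases c ON c.customer_id = p.id GROUP BY p.name

Result:
name  | COUNT(c.id)
------+------------
Bob   | 1          
Carol | 4          
Dave  | 1          
Eve   | 2          
Grace | 0          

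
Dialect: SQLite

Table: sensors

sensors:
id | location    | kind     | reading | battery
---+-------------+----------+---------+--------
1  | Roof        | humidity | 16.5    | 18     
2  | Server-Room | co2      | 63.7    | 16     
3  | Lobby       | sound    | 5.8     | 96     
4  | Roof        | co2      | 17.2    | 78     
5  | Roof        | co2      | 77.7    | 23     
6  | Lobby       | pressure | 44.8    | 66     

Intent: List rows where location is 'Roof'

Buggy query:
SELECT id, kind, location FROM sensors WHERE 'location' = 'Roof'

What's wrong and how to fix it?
Bug: 'location' in single quotes is a string literal, not the column; the comparison is literal-vs-literal and never true

Fix: Reference the column as location without single quotes

Corrected query:
SELECT id, kind, location FROM sensors WHERE location = 'Roof'

Result:
id | kind     | location
---+----------+---------
1  | humidity | Roof    
4  | co2      | Roof    
5  | co2      | Roof    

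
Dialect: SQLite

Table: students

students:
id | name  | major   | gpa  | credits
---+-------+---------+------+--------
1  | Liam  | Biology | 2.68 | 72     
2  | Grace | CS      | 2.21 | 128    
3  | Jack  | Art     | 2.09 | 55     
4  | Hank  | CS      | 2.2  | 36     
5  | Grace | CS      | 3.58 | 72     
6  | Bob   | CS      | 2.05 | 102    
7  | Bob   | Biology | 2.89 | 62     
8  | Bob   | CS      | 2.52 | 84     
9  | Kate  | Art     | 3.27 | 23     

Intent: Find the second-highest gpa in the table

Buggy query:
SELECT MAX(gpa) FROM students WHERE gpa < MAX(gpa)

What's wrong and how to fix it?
Bug: The inner MAX is an aggregate inside WHERE, which is not allowed

Fix: Compute the overall MAX in a subquery, then take MAX of rows below it

Corrected query:
SELECT MAX(gpa) FROM students WHERE gpa < (SELECT MAX(gpa) FROM students)

Result:
MAX(gpa)
--------
3.27    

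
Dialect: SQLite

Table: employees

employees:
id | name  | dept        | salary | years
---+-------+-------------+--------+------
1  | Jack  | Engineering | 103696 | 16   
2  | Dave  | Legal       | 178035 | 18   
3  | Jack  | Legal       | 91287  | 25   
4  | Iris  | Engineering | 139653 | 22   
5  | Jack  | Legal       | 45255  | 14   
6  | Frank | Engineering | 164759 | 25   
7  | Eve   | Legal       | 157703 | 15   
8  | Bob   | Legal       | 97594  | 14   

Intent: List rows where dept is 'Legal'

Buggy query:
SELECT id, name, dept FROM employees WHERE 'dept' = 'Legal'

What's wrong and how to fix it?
Bug: Single quotes denote string literals in SQL; the column name is being compared as a constant string

Fix: Remove the quotes around the column name (or use double quotes for an identifier)

Corrected query:
SELECT id, name, dept FROM employees WHERE dept = 'Legal'

Result:
id | name | dept 
---+------+------
2  | Dave | Legal
3  | Jack | Legal
5  | Jack | Legal
7  | Eve  | Legal
8  | Bob  | Legal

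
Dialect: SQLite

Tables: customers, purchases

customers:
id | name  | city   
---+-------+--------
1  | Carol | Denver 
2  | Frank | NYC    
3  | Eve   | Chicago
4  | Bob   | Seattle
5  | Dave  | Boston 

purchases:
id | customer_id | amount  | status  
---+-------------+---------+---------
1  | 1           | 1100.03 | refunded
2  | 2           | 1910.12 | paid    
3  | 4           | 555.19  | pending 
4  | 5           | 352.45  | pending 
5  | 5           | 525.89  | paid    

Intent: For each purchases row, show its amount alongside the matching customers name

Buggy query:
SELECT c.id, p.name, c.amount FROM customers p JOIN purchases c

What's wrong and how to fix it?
Bug: Missing join condition: each purchases row is matched to all customers rows instead of just its own

Fix: Specify the join condition linking the foreign key to the parent id

Corrected query:
SELECT c.id, p.name, c.amount FROM customers p JOIN purchases c ON c.customer_id = p.id

Result:
id | name  | amount 
---+-------+--------
1  | Carol | 1100.03
2  | Frank | 1910.12
3  | Bob   | 555.19 
4  | Dave  | 352.45 
5  | Dave  | 525.89 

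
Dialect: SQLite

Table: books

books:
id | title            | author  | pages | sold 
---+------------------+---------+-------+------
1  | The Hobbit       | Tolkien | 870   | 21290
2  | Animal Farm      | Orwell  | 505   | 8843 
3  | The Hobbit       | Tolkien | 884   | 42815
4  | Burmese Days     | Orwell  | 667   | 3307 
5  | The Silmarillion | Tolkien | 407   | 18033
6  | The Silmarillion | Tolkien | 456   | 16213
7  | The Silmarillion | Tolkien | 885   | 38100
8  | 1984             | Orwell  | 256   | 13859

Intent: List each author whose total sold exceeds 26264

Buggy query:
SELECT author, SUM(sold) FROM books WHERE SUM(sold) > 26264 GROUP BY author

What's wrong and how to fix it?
Bug: SUM(sold) is an aggregate, but WHERE filters rows before aggregation

Fix: Use HAVING (which filters groups after aggregation) instead of WHERE

Corrected query:
SELECT author, SUM(sold) FROM books GROUP BY author HAVING SUM(sold) > 26264

Result:
author  | SUM(sold)
--------+----------
Tolkien | 136451   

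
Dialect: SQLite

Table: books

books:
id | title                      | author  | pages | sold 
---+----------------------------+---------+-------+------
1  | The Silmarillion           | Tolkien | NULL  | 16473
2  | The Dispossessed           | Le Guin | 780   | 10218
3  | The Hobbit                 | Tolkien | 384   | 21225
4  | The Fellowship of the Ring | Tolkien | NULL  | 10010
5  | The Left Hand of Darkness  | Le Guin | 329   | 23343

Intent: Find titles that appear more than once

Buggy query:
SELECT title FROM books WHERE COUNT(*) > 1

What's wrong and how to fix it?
Bug: COUNT(*) is an aggregate and cannot be used in WHERE

Fix: GROUP BY title, then filter groups with HAVING COUNT(*) > 1

Corrected query:
SELECT title FROM books GROUP BY title HAVING COUNT(*) > 1

Result:
(no rows)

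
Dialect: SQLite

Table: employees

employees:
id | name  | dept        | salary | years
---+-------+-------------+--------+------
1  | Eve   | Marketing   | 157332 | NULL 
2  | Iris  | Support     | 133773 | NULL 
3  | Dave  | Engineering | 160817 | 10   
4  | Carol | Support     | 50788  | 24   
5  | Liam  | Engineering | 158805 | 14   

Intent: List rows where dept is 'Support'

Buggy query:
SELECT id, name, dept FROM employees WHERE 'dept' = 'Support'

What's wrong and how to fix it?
Bug: Single quotes denote string literals in SQL; the column name is being compared as a constant string

Fix: Reference the column as dept without single quotes

Corrected query:
SELECT id, name, dept FROM employees WHERE dept = 'Support'

Result:
id | name  | dept   
---+-------+--------
2  | Iris  | Support
4  | Carol | Support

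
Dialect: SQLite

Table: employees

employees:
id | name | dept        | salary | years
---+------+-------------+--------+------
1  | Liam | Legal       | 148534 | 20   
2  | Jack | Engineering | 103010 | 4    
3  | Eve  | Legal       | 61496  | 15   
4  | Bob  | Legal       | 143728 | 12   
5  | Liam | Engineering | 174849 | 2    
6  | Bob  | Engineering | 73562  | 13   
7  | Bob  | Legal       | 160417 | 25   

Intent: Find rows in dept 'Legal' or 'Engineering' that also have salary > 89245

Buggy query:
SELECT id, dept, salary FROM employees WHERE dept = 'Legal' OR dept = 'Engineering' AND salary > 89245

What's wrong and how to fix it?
Bug: AND binds tighter than OR, so this parses as dept = 'Legal' OR (dept = 'Engineering' AND salary > 89245)

Fix: Add parentheses around the OR so the AND applies to both alternatives

Corrected query:
SELECT id, dept, salary FROM employees WHERE (dept = 'Legal' OR dept = 'Engineering') AND salary > 89245

Result:
id | dept        | salary
---+-------------+-------
1  | Legal       | 148534
2  | Engineering | 103010
4  | Legal       | 143728
5  | Engineering | 174849
7  | Legal       | 160417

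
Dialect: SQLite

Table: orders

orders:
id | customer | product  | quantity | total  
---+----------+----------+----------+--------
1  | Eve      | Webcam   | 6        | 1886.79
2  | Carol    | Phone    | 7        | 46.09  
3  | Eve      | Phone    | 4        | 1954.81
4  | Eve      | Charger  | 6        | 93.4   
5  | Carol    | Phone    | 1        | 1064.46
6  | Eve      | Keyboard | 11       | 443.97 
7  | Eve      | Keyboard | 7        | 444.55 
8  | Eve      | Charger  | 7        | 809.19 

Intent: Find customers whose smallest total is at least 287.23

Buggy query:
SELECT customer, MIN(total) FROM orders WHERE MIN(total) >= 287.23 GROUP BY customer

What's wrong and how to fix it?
Bug: MIN() in WHERE is a misuse of aggregate

Fix: Use HAVING for the per-group MIN condition

Corrected query:
SELECT customer, MIN(total) FROM orders GROUP BY customer HAVING MIN(total) >= 287.23

Result:
(no rows)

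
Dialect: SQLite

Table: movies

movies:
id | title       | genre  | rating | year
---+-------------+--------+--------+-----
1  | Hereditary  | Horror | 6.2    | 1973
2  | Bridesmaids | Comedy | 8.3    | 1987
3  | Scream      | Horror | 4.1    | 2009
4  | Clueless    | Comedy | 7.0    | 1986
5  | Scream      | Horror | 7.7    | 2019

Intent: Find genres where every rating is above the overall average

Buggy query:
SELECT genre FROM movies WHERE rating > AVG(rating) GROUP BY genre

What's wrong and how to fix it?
Bug: WHERE evaluates per row before aggregation, so AVG() is unavailable

Fix: Use a subquery for AVG and a HAVING MIN(...) filter so the condition holds for every row in the group

Corrected query:
SELECT genre FROM movies GROUP BY genre HAVING MIN(rating) > (SELECT AVG(rating) FROM movies)

Result:
genre 
------
Comedy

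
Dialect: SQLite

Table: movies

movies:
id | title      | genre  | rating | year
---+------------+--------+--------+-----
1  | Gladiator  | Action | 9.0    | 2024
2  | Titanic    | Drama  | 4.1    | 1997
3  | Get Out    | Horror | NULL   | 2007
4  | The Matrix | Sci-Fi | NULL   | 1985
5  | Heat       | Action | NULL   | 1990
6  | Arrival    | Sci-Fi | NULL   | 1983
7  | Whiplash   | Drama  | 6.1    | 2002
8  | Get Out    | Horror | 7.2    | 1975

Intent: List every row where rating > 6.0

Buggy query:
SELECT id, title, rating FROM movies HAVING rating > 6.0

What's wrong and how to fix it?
Bug: This is a non-aggregate query (no GROUP BY, no aggregates), so in SQLite the HAVING clause is invalid here; a row-level condition belongs in WHERE

Fix: Use WHERE for row-level filtering

Corrected query:
SELECT id, title, rating FROM movies WHERE rating > 6.0

Result:
id | title     | rating
---+-----------+-------
1  | Gladiator | 9     
7  | Whiplash  | 6.1   
8  | Get Out   | 7.2   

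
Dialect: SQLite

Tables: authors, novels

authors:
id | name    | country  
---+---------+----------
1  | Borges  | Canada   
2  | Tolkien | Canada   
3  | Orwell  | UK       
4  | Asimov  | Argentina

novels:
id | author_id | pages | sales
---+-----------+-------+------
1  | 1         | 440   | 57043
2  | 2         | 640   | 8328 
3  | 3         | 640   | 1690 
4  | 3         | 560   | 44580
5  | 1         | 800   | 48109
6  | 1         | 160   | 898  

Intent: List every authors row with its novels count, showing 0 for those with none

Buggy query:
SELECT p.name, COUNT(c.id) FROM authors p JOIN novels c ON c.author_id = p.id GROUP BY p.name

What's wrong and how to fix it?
Bug: An inner join excludes parents with zero children

Fix: Use LEFT JOIN so parents without children still appear (COUNT(c.id) gives 0)

Corrected query:
SELECT p.name, COUNT(c.id) FROM authors p LEFT JOIN novels c ON c.author_id = p.id GROUP BY p.name

Result:
name    | COUNT(c.id)
--------+------------
Asimov  | 0          
Borges  | 3          
Orwell  | 2          
Tolkien | 1          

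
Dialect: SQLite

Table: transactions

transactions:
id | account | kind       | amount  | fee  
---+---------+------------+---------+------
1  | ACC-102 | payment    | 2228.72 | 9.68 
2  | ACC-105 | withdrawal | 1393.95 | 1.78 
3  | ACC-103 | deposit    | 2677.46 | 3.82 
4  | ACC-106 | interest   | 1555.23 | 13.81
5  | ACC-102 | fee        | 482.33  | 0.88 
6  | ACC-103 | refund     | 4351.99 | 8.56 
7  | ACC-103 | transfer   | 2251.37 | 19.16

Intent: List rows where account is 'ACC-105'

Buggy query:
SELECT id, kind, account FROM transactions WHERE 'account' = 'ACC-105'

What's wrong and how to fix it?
Bug: Single quotes denote string literals in SQL; the column name is being compared as a constant string

Fix: Reference the column as account without single quotes

Corrected query:
SELECT id, kind, account FROM transactions WHERE account = 'ACC-105'

Result:
id | kind       | account
---+------------+--------
2  | withdrawal | ACC-105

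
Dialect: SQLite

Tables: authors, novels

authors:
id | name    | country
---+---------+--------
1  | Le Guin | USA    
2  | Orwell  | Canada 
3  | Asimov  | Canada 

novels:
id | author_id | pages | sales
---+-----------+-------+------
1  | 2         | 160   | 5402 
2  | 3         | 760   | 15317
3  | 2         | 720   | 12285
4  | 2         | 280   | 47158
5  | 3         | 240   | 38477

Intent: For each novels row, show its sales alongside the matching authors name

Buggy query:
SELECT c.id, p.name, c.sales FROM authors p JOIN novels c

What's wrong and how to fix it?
Bug: JOIN with no ON clause produces a cartesian product; every novels row pairs with every authors row

Fix: Specify the join condition linking the foreign key to the parent id

Corrected query:
SELECT c.id, p.name, c.sales FROM authors p JOIN novels c ON c.author_id = p.id

Result:
id | name   | sales
---+--------+------
1  | Orwell | 5402 
2  | Asimov | 15317
3  | Orwell | 12285
4  | Orwell | 47158
5  | Asimov | 38477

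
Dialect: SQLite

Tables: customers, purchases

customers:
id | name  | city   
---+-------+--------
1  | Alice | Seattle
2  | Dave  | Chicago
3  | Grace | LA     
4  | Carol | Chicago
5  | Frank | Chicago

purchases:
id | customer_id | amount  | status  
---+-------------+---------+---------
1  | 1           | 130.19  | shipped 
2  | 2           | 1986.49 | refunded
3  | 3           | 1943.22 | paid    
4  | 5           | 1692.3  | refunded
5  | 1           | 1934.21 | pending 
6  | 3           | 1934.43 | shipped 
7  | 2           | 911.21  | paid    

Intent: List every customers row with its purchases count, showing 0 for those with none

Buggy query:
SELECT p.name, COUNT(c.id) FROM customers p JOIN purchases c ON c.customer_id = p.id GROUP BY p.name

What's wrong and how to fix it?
Bug: INNER JOIN drops customers rows that have no matching purchases rows

Fix: Switch to LEFT JOIN to retain unmatched parent rows

Corrected query:
SELECT p.name, COUNT(c.id) FROM customers p LEFT JOIN purchases c ON c.customer_id = p.id GROUP BY p.name

Result:
name  | COUNT(c.id)
------+------------
Alice | 2          
Carol | 0          
Dave  | 2          
Frank | 1          
Grace | 2          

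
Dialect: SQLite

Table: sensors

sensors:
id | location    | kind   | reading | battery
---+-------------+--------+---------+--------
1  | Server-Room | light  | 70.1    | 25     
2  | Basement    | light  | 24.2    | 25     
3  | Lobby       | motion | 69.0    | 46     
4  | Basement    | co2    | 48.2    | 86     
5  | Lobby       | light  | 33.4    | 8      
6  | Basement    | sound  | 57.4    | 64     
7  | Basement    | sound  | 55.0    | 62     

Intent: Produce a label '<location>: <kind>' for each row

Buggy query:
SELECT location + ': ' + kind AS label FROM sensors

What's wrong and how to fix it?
Bug: SQLite uses || for string concatenation; + coerces text to numbers (yielding 0)

Fix: Replace + with || to concatenate text

Corrected query:
SELECT location || ': ' || kind AS label FROM sensors

Result:
label             
------------------
Server-Room: light
Basement: light   
Lobby: motion     
Basement: co2     
Lobby: light      
Basement: sound   
Basement: sound   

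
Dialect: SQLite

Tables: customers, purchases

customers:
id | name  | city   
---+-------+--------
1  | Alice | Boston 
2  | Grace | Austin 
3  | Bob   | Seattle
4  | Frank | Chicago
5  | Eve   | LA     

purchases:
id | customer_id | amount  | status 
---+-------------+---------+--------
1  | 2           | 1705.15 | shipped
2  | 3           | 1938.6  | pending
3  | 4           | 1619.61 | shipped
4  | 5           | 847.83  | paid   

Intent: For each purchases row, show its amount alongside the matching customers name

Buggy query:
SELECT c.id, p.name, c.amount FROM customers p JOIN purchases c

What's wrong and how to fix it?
Bug: JOIN with no ON clause produces a cartesian product; every purchases row pairs with every customers row

Fix: Specify the join condition linking the foreign key to the parent id

Corrected query:
SELECT c.id, p.name, c.amount FROM customers p JOIN purchases c ON c.customer_id = p.id

Result:
id | name  | amount 
---+-------+--------
1  | Grace | 1705.15
2  | Bob   | 1938.6 
3  | Frank | 1619.61
4  | Eve   | 847.83 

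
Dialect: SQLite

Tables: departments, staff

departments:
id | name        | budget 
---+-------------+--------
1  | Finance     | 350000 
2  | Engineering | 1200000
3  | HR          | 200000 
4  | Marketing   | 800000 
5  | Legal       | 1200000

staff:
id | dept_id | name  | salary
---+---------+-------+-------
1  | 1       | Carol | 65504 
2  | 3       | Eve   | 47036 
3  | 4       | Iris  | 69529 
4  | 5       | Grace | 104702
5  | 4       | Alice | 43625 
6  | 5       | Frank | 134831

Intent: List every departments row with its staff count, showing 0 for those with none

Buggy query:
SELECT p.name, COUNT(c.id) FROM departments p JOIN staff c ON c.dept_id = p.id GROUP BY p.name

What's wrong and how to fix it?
Bug: INNER JOIN drops departments rows that have no matching staff rows

Fix: Switch to LEFT JOIN to retain unmatched parent rows

Corrected query:
SELECT p.name, COUNT(c.id) FROM departments p LEFT JOIN staff c ON c.dept_id = p.id GROUP BY p.name

Result:
name        | COUNT(c.id)
------------+------------
Engineering | 0          
Finance     | 1          
HR          | 1          
Legal       | 2          
Marketing   | 2          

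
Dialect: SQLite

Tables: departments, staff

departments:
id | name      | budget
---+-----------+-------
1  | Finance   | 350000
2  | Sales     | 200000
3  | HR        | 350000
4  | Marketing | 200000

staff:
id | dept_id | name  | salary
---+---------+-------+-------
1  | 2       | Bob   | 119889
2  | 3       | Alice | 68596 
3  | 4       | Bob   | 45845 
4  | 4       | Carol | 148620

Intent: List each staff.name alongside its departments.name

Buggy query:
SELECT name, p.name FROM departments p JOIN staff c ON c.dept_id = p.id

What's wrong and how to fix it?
Bug: Both tables have a 'name' column; the unqualified reference is ambiguous

Fix: Prefix ambiguous columns with the table alias

Corrected query:
SELECT c.name, p.name FROM departments p JOIN staff c ON c.dept_id = p.id

Result:
name  | name     
------+----------
Bob   | Sales    
Alice | HR       
Bob   | Marketing
Carol | Marketing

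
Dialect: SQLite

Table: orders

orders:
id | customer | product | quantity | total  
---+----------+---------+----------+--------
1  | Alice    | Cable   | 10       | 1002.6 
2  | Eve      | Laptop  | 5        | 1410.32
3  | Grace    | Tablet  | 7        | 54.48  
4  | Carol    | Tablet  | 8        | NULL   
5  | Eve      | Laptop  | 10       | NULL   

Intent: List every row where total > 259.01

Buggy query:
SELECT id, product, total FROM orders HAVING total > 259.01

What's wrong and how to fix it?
Bug: HAVING filters the output of aggregation, but this query has no GROUP BY and no aggregate functions, so SQLite rejects it (HAVING clause on a non-aggregate query); the condition here is per row

Fix: Use WHERE for row-level filtering

Corrected query:
SELECT id, product, total FROM orders WHERE total > 259.01

Result:
id | product | total  
---+---------+--------
1  | Cable   | 1002.6 
2  | Laptop  | 1410.32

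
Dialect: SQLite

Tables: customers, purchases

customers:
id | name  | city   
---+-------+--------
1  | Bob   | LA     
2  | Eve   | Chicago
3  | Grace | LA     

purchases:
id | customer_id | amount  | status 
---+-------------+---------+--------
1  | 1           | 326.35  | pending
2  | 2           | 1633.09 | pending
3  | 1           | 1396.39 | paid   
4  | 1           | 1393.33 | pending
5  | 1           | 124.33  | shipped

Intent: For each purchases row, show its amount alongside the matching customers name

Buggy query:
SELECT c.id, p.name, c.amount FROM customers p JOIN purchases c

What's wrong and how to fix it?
Bug: Missing join condition: each purchases row is matched to all customers rows instead of just its own

Fix: Specify the join condition linking the foreign key to the parent id

Corrected query:
SELECT c.id, p.name, c.amount FROM customers p JOIN purchases c ON c.customer_id = p.id

Result:
id | name | amount 
---+------+--------
1  | Bob  | 326.35 
2  | Eve  | 1633.09
3  | Bob  | 1396.39
4  | Bob  | 1393.33
5  | Bob  | 124.33 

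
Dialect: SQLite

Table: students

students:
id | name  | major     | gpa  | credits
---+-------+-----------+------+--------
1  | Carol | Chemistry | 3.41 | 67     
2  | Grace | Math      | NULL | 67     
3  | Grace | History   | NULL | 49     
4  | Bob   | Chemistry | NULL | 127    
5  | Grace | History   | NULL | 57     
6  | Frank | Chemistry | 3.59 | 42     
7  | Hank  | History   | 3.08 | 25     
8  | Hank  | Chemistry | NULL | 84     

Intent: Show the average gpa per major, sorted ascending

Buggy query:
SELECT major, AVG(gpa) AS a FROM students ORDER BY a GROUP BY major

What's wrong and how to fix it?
Bug: ORDER BY appears before GROUP BY; SQL clause order requires GROUP BY first

Fix: Move ORDER BY to the end, after GROUP BY

Corrected query:
SELECT major, AVG(gpa) AS a FROM students GROUP BY major ORDER BY a

Result:
major     | a   
----------+-----
Math      | NULL
History   | 3.08
Chemistry | 3.5 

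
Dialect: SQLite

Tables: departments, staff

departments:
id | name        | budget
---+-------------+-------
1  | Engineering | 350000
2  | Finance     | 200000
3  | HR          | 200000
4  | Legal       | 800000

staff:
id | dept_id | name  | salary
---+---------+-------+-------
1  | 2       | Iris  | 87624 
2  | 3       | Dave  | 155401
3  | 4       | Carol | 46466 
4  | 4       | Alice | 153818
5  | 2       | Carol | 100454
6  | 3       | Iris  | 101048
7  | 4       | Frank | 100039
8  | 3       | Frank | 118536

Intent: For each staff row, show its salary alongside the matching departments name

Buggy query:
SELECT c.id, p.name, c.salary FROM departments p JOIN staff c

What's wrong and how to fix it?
Bug: JOIN with no ON clause produces a cartesian product; every staff row pairs with every departments row

Fix: Add ON c.dept_id = p.id to the JOIN

Corrected query:
SELECT c.id, p.name, c.salary FROM departments p JOIN staff c ON c.dept_id = p.id

Result:
id | name    | salary
---+---------+-------
1  | Finance | 87624 
2  | HR      | 155401
3  | Legal   | 46466 
4  | Legal   | 153818
5  | Finance | 100454
6  | HR      | 101048
7  | Legal   | 100039
8  | HR      | 118536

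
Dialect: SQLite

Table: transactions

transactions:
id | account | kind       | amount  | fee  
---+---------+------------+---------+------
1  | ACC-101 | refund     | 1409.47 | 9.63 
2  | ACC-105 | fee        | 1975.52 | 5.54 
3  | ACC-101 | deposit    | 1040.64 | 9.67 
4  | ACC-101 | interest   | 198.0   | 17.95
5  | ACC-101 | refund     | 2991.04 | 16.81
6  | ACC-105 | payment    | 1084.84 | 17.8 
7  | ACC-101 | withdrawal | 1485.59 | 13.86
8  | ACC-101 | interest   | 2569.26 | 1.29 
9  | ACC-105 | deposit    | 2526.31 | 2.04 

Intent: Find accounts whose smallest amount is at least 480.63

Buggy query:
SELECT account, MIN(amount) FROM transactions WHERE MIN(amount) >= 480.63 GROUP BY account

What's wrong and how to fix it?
Bug: Aggregates like MIN are computed per group after WHERE runs

Fix: Replace WHERE with HAVING after the GROUP BY

Corrected query:
SELECT account, MIN(amount) FROM transactions GROUP BY account HAVING MIN(amount) >= 480.63

Result:
account | MIN(amount)
--------+------------
ACC-105 | 1084.84    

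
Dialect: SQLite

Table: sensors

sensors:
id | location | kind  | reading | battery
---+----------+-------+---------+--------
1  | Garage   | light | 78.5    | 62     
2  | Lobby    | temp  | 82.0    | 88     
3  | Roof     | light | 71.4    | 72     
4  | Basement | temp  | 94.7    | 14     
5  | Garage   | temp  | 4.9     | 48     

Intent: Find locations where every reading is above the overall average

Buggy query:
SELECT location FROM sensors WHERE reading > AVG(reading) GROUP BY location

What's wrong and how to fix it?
Bug: WHERE evaluates per row before aggregation, so AVG() is unavailable

Fix: Use a subquery for AVG and a HAVING MIN(...) filter so the condition holds for every row in the group

Corrected query:
SELECT location FROM sensors GROUP BY location HAVING MIN(reading) > (SELECT AVG(reading) FROM sensors)

Result:
location
--------
Basement
Lobby   
Roof    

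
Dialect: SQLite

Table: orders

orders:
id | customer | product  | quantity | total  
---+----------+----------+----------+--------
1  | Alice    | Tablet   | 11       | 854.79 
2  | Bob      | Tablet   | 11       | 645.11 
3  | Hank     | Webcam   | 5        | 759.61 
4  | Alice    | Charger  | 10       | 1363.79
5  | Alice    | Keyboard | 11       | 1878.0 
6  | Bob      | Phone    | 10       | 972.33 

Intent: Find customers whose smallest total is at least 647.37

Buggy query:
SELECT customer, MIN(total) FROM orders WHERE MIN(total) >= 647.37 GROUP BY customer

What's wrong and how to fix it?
Bug: Aggregates like MIN are computed per group after WHERE runs

Fix: Use HAVING for the per-group MIN condition

Corrected query:
SELECT customer, MIN(total) FROM orders GROUP BY customer HAVING MIN(total) >= 647.37

Result:
customer | MIN(total)
---------+-----------
Alice    | 854.79    
Hank     | 759.61    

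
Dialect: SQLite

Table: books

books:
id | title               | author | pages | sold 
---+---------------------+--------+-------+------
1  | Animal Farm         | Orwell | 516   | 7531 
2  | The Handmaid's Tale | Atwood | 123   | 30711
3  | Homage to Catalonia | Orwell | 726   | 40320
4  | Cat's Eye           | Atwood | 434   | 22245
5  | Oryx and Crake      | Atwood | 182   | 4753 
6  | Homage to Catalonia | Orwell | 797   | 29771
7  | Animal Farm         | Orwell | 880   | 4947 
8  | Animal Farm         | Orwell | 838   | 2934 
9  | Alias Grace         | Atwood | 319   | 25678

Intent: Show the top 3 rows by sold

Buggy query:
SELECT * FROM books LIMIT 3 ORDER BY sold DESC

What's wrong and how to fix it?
Bug: ORDER BY cannot follow LIMIT; LIMIT is the final clause

Fix: Sort with ORDER BY, then apply LIMIT

Corrected query:
SELECT * FROM books ORDER BY sold DESC LIMIT 3

Result:
id | title               | author | pages | sold 
---+---------------------+--------+-------+------
3  | Homage to Catalonia | Orwell | 726   | 40320
2  | The Handmaid's Tale | Atwood | 123   | 30711
6  | Homage to Catalonia | Orwell | 797   | 29771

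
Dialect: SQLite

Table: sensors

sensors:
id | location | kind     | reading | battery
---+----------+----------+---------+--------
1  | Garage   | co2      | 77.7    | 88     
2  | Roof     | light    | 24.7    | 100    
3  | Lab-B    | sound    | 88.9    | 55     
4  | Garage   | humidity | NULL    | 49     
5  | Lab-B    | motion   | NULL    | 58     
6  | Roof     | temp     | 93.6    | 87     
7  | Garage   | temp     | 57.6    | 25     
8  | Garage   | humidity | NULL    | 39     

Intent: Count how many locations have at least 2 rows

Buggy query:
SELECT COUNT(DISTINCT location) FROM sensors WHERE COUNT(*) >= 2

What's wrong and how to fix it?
Bug: COUNT(*) cannot appear in WHERE; the per-group count doesn't exist yet

Fix: Use a subquery that GROUPs and filters with HAVING, then count its rows

Corrected query:
SELECT COUNT(*) FROM (SELECT location FROM sensors GROUP BY location HAVING COUNT(*) >= 2)

Result:
COUNT(*)
--------
3       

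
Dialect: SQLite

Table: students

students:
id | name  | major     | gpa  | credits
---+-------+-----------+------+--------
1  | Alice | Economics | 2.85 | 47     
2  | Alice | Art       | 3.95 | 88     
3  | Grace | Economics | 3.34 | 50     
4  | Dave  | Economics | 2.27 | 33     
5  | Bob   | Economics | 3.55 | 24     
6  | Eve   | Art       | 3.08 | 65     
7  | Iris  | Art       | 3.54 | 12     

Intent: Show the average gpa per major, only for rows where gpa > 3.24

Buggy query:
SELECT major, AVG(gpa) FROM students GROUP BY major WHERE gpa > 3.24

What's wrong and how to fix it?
Bug: WHERE cannot follow GROUP BY

Fix: Move the WHERE clause before GROUP BY

Corrected query:
SELECT major, AVG(gpa) FROM students WHERE gpa > 3.24 GROUP BY major

Result:
major     | AVG(gpa)
----------+---------
Art       | 3.745   
Economics | 3.445   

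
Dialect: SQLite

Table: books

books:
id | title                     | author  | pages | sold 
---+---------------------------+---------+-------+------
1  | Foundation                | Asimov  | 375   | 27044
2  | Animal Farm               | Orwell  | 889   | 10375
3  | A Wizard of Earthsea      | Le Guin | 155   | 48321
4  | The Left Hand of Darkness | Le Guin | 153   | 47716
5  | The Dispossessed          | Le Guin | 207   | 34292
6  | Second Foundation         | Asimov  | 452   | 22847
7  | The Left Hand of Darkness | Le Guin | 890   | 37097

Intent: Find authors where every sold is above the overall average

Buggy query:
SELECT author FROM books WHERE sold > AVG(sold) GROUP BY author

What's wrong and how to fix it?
Bug: WHERE evaluates per row before aggregation, so AVG() is unavailable

Fix: Compute the overall average in a scalar subquery and compare each group's MIN against it in HAVING

Corrected query:
SELECT author FROM books GROUP BY author HAVING MIN(sold) > (SELECT AVG(sold) FROM books)

Result:
author 
-------
Le Guin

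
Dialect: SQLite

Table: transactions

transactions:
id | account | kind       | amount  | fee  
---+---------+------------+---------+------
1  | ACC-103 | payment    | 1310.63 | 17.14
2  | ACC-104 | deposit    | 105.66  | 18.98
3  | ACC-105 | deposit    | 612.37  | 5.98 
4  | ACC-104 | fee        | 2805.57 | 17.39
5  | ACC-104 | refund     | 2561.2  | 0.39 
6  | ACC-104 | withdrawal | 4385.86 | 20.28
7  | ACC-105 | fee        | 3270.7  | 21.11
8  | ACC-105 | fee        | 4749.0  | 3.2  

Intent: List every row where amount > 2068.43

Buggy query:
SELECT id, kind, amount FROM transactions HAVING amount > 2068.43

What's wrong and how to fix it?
Bug: This is a non-aggregate query (no GROUP BY, no aggregates), so in SQLite the HAVING clause is invalid here; a row-level condition belongs in WHERE

Fix: Replace HAVING with WHERE since the condition applies to individual rows

Corrected query:
SELECT id, kind, amount FROM transactions WHERE amount > 2068.43

Result:
id | kind       | amount 
---+------------+--------
4  | fee        | 2805.57
5  | refund     | 2561.2 
6  | withdrawal | 4385.86
7  | fee        | 3270.7 
8  | fee        | 4749   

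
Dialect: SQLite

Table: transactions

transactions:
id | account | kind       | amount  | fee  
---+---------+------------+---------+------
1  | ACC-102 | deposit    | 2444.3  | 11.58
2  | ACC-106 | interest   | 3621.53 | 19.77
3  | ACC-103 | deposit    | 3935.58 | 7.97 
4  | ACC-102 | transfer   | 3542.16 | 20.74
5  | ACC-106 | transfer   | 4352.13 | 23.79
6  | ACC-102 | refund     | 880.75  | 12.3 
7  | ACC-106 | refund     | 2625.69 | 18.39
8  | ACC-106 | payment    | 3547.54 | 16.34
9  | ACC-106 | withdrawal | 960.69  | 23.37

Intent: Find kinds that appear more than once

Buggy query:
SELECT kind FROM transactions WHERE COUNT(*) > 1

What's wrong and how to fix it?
Bug: WHERE can't reference COUNT(*); aggregates are computed after WHERE

Fix: GROUP BY kind, then filter groups with HAVING COUNT(*) > 1

Corrected query:
SELECT kind FROM transactions GROUP BY kind HAVING COUNT(*) > 1

Result:
kind    
--------
deposit 
refund  
transfer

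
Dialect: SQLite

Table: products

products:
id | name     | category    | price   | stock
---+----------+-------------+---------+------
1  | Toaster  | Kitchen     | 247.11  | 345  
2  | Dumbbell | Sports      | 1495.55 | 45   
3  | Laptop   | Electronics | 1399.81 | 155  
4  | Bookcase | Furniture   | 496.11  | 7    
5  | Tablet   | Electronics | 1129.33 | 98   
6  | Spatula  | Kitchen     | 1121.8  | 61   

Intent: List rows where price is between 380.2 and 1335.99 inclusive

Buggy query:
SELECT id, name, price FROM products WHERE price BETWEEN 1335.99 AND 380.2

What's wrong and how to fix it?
Bug: BETWEEN expects the lower bound first; with 1335.99 AND 380.2 the range is empty

Fix: Swap the bounds so the smaller value comes first

Corrected query:
SELECT id, name, price FROM products WHERE price BETWEEN 380.2 AND 1335.99

Result:
id | name     | price  
---+----------+--------
4  | Bookcase | 496.11 
5  | Tablet   | 1129.33
6  | Spatula  | 1121.8 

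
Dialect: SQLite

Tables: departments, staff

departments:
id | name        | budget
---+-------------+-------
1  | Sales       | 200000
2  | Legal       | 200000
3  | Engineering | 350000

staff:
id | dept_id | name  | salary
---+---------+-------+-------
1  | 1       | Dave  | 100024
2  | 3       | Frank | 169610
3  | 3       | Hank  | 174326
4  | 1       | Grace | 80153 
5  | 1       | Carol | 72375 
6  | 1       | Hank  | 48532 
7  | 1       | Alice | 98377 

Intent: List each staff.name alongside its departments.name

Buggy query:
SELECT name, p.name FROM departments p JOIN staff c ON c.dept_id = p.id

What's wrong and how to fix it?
Bug: 'name' exists in both joined tables, so the database can't tell which one is meant

Fix: Prefix ambiguous columns with the table alias

Corrected query:
SELECT c.name, p.name FROM departments p JOIN staff c ON c.dept_id = p.id

Result:
name  | name       
------+------------
Dave  | Sales      
Frank | Engineering
Hank  | Engineering
Grace | Sales      
Carol | Sales      
Hank  | Sales      
Alice | Sales      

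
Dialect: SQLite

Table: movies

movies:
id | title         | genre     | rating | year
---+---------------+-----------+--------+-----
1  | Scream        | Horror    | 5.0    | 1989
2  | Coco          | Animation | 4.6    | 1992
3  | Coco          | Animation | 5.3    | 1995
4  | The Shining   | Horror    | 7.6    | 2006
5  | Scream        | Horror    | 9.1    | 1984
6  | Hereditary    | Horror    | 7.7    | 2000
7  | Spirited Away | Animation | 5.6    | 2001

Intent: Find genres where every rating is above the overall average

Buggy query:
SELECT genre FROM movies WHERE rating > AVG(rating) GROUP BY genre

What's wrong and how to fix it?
Bug: AVG() is an aggregate; it can't sit directly in WHERE

Fix: Compute the overall average in a scalar subquery and compare each group's MIN against it in HAVING

Corrected query:
SELECT genre FROM movies GROUP BY genre HAVING MIN(rating) > (SELECT AVG(rating) FROM movies)

Result:
(no rows)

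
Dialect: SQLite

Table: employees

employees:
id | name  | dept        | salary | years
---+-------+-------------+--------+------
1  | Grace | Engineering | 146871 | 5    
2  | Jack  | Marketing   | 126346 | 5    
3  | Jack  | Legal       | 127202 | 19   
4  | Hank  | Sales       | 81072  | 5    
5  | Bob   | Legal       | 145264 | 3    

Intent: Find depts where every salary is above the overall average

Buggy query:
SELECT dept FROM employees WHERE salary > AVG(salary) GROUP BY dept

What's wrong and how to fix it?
Bug: WHERE evaluates per row before aggregation, so AVG() is unavailable

Fix: Compute the overall average in a scalar subquery and compare each group's MIN against it in HAVING

Corrected query:
SELECT dept FROM employees GROUP BY dept HAVING MIN(salary) > (SELECT AVG(salary) FROM employees)

Result:
dept       
-----------
Engineering
Legal      
Marketing  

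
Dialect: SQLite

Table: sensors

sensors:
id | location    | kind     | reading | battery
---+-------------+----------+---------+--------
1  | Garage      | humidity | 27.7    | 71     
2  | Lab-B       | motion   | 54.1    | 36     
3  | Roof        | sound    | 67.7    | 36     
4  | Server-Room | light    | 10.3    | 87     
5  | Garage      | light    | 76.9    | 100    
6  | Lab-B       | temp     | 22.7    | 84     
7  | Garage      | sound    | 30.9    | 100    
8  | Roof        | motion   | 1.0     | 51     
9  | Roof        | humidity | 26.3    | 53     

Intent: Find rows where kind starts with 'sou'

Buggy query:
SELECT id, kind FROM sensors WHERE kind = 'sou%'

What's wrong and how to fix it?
Bug: '=' compares the literal string including the % character; pattern matching needs LIKE

Fix: Use LIKE for wildcard pattern matching

Corrected query:
SELECT id, kind FROM sensors WHERE kind LIKE 'sou%'

Result:
id | kind 
---+------
3  | sound
7  | sound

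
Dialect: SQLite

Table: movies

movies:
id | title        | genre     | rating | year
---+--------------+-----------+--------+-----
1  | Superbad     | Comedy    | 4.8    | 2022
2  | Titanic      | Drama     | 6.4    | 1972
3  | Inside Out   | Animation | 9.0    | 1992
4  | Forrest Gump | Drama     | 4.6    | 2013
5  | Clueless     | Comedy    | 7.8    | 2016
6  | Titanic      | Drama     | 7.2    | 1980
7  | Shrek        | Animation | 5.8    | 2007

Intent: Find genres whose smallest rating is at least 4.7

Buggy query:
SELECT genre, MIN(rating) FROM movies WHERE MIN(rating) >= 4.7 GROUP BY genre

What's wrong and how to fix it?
Bug: Aggregates like MIN are computed per group after WHERE runs

Fix: Replace WHERE with HAVING after the GROUP BY

Corrected query:
SELECT genre, MIN(rating) FROM movies GROUP BY genre HAVING MIN(rating) >= 4.7

Result:
genre     | MIN(rating)
----------+------------
Animation | 5.8        
Comedy    | 4.8        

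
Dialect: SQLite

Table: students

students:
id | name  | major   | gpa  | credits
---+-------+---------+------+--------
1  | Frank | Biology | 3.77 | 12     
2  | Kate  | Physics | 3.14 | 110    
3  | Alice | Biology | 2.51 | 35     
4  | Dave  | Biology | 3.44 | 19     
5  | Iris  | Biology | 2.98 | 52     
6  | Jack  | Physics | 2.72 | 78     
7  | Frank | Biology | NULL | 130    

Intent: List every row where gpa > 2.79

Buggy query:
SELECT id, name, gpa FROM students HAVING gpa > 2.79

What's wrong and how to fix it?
Bug: This is a non-aggregate query (no GROUP BY, no aggregates), so in SQLite the HAVING clause is invalid here; a row-level condition belongs in WHERE

Fix: Use WHERE for row-level filtering

Corrected query:
SELECT id, name, gpa FROM students WHERE gpa > 2.79

Result:
id | name  | gpa 
---+-------+-----
1  | Frank | 3.77
2  | Kate  | 3.14
4  | Dave  | 3.44
5  | Iris  | 2.98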